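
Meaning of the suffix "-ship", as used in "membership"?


Suffix: -ship
Example: membership = member + -ship
Meaning = state / position


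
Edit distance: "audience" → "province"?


Word 1: "audience" (length 8)
Word 2: "province" (length 8)
One optimal edit sequence (insert/delete/substitute each cost 1):
  1. substitute 'a' -> 'p'  (+1)
  2. substitute 'u' -> 'r'  (+1)
  3. substitute 'd' -> 'o'  (+1)
  4. substitute 'i' -> 'v'  (+1)
  5. substitute 'e' -> 'i'  (+1)
  6. keep 'n'
  7. keep 'c'
  8. keep 'e'
Total edit operations: 5
Edit distance = 5


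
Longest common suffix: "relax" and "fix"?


Word 1: "relax"
Word 2: "fix"
Comparing from end:
  Pos -1: 'x' == 'x'
  Pos -2: 'a' != 'i' (stop)
LCS = "x" (length 1)


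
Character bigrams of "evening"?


Word: "evening" (length 7)
Number of bigrams = 7 - 2 + 1 = 6
  Position 0: "ev"
  Position 1: "ve"
  Position 2: "en"
  Position 3: "ni"
  Position 4: "in"
  Position 5: "ng"
Bigrams = "ev", "ve", "en", "ni", "in", "ng"


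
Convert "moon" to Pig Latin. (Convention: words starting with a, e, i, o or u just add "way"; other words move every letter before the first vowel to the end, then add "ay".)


Word: "moon"
Starts with consonant(s) → move to end, add 'ay'
Consonant cluster: "m"
Pig Latin = "oonmay"


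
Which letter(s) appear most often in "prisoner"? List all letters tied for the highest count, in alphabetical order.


Word: "prisoner"
Letter counts:
  'e': 1
  'i': 1
  'n': 1
  'o': 1
  'p': 1
  'r': 2
  's': 1
Maximum count = 2
Most frequent = 'r' (2 times each)


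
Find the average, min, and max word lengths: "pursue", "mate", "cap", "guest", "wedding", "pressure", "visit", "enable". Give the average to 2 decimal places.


Lengths: "pursue"=6, "mate"=4, "cap"=3, "guest"=5, "wedding"=7, "pressure"=8, "visit"=5, "enable"=6
Sum = 44, Count = 8
Average = 44/8 = 5.50
= avg=5.50, min=3, max=8


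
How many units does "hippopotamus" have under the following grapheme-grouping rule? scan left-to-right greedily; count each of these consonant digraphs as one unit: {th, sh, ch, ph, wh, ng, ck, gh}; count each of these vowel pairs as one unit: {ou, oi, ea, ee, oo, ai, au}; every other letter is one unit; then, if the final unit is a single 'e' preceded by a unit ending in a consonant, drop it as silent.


Word: "hippopotamus" (12 letters)
Left-to-right scan:
  (1) 'h' (letter)
  (2) 'i' (letter)
  (3) 'p' (letter)
  (4) 'p' (letter)
  (5) 'o' (letter)
  (6) 'p' (letter)
  (7) 'o' (letter)
  (8) 't' (letter)
  (9) 'a' (letter)
  (10) 'm' (letter)
  (11) 'u' (letter)
  (12) 's' (letter)
Units from scan: 12
Sound units = 12 units


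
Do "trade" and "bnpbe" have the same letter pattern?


Pattern of "trade": [0, 1, 2, 3, 4]
Pattern of "bnpbe": [0, 1, 2, 0, 3]
Patterns do not match
Same pattern = No


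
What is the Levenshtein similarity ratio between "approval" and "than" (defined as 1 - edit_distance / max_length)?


Word 1: "approval" (length 8)
Word 2: "than" (length 4)
One optimal edit sequence:
  1. delete 'a'  (+1)
  2. delete 'p'  (+1)
  3. delete 'p'  (+1)
  4. delete 'r'  (+1)
  5. substitute 'o' -> 't'  (+1)
  6. substitute 'v' -> 'h'  (+1)
  7. keep 'a'
  8. substitute 'l' -> 'n'  (+1)
Edit distance = 7
Max length = max(8, 4) = 8
Similarity = 1 - 7/8
= 0.1250


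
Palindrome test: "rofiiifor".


Word: "rofiiifor"
Reversed: "rofiiifor"
Forward == Backward? rofiiifor == rofiiifor
Palindrome = Yes


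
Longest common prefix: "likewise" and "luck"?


Word 1: "likewise"
Word 2: "luck"
Comparing from start:
  Pos 0: 'l' == 'l'
  Pos 1: 'i' != 'u' (stop)
LCP = "l" (length 1)


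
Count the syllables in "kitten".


Word: "kitten"
Syllable breakdown: kit | ten
Counting: 2 parts
= 2 syllables


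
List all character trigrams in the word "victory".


Word: "victory" (length 7)
Number of trigrams = 7 - 3 + 1 = 5
  Position 0: "vic"
  Position 1: "ict"
  Position 2: "cto"
  Position 3: "tor"
  Position 4: "ory"
Trigrams = "vic", "ict", "cto", "tor", "ory"


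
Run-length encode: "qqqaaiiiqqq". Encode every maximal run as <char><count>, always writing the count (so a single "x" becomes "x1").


String: "qqqaaiiiqqq"
Scanning for consecutive runs:
  'q' x 3
  'a' x 2
  'i' x 3
  'q' x 3
RLE = "q3a2i3q3"


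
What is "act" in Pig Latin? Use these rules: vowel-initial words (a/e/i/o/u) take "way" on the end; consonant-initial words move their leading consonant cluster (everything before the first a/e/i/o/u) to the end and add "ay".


Word: "act"
Starts with vowel → add 'way'
Pig Latin = "actway"


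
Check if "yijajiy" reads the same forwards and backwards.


Word: "yijajiy"
Reversed: "yijajiy"
Forward == Backward? yijajiy == yijajiy
Palindrome = Yes


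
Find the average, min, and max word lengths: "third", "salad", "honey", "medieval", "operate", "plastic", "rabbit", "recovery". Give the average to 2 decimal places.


Lengths: "third"=5, "salad"=5, "honey"=5, "medieval"=8, "operate"=7, "plastic"=7, "rabbit"=6, "recovery"=8
Sum = 51, Count = 8
Average = 51/8 = 6.38
= avg=6.38, min=5, max=8


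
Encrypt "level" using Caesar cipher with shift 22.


Word: "level"
Shift: 22
Each letter → (letter + shift) mod 26:
  'l' (11) + 22 = 7 → 'h'
  'e' (4) + 22 = 0 → 'a'
  'v' (21) + 22 = 17 → 'r'
  'e' (4) + 22 = 0 → 'a'
  'l' (11) + 22 = 7 → 'h'
Result = "harah"


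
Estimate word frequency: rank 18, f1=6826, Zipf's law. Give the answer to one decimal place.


Zipf's law: f(r) = f(1) / r
f(1) = 6826
f(18) = 6826 / 18
= 379.2 occurrences


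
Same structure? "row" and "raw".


Pattern of "row": [0, 1, 2]
Pattern of "raw": [0, 1, 2]
Patterns match
Same pattern = Yes


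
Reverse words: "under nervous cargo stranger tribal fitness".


Original: "under nervous cargo stranger tribal fitness"
Words (1..n): under | nervous | cargo | stranger | tribal | fitness
Reversed (n..1): fitness | tribal | stranger | cargo | nervous | under
Result = "fitness tribal stranger cargo nervous under"


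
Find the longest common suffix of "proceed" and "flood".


Word 1: "proceed"
Word 2: "flood"
Comparing from end:
  Pos -1: 'd' == 'd'
  Pos -2: 'e' != 'o' (stop)
LCS = "d" (length 1)


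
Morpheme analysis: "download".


Word: "download"
Morphemes: down- | load
Each morpheme carries meaning
= 2 morphemes


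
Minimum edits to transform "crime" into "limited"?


Word 1: "crime" (length 5)
Word 2: "limited" (length 7)
One optimal edit sequence (insert/delete/substitute each cost 1):
  1. insert 'l'  (+1)
  2. substitute 'c' -> 'i'  (+1)
  3. substitute 'r' -> 'm'  (+1)
  4. keep 'i'
  5. substitute 'm' -> 't'  (+1)
  6. keep 'e'
  7. insert 'd'  (+1)
Total edit operations: 5
Edit distance = 5


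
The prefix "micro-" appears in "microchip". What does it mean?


Prefix: micro-
As in: microchip -> micro- + chip
Meaning = small


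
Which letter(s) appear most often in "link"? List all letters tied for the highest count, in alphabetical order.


Word: "link"
Letter counts:
  'i': 1
  'k': 1
  'l': 1
  'n': 1
Maximum count = 1
Most frequent = 'i', 'k', 'l', 'n' (1 time each)


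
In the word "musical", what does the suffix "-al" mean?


Suffix: -al
Example: musical (music + -al)
Meaning = relating to


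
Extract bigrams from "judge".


Word: "judge" (length 5)
Number of bigrams = 5 - 2 + 1 = 4
  Position 0: "ju"
  Position 1: "ud"
  Position 2: "dg"
  Position 3: "ge"
Bigrams = "ju", "ud", "dg", "ge"


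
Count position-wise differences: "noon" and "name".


Comparing character by character (same length = 4):
  Pos 0: 'n' vs 'n' =
  Pos 1: 'o' vs 'a' !=
  Pos 2: 'o' vs 'm' !=
  Pos 3: 'n' vs 'e' !=
Hamming distance = 3


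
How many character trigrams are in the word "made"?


Word: "made" (length 4)
Number of 3-grams = length - 3 + 1 = 4 - 3 + 1
= 2


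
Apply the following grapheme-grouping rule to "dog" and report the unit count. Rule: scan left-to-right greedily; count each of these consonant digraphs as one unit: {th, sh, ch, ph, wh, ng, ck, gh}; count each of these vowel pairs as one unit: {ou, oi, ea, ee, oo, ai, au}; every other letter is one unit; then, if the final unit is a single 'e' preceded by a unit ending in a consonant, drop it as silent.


Word: "dog" (3 letters)
Left-to-right scan:
  [1] 'd' (letter)
  [2] 'o' (letter)
  [3] 'g' (letter)
Units from scan: 3
Sound units = 3 units


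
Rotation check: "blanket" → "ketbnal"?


Word: "blanket", Candidate: "ketbnal"
Method: check if candidate is substring of word+word
"blanketblanket" contains "ketbnal"? No
Is rotation = No


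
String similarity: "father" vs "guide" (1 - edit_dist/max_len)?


Word 1: "father" (length 6)
Word 2: "guide" (length 5)
One optimal edit sequence:
  1. substitute 'f' -> 'g'  (+1)
  2. substitute 'a' -> 'u'  (+1)
  3. substitute 't' -> 'i'  (+1)
  4. substitute 'h' -> 'd'  (+1)
  5. keep 'e'
  6. delete 'r'  (+1)
Edit distance = 5
Max length = max(6, 5) = 6
Similarity = 1 - 5/6
= 0.1667


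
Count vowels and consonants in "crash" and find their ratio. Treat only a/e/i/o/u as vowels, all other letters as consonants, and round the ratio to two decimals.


Word: "crash"
Vowels (a,e,i,o,u): 1
Consonants: 4
Ratio = 1/4
= 0.25


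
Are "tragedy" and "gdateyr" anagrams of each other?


Word 1: "tragedy" → sorted: adegrty
Word 2: "gdateyr" → sorted: adegrty
Same letters? adegrty == adegrty
Anagram = Yes


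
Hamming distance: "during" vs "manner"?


Comparing character by character (same length = 6):
  Pos 0: 'd' vs 'm' !=
  Pos 1: 'u' vs 'a' !=
  Pos 2: 'r' vs 'n' !=
  Pos 3: 'i' vs 'n' !=
  Pos 4: 'n' vs 'e' !=
  Pos 5: 'g' vs 'r' !=
Hamming distance = 6


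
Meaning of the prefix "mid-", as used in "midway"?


Prefix: mid-
Example: midway (mid- + way)
Meaning = middle


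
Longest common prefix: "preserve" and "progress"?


Word 1: "preserve"
Word 2: "progress"
Comparing from start:
  Pos 0: 'p' == 'p'
  Pos 1: 'r' == 'r'
  Pos 2: 'e' != 'o' (stop)
LCP = "pr" (length 2)


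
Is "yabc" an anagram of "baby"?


Word 1: "baby" → sorted: abby
Word 2: "yabc" → sorted: abcy
Same letters? abby != abcy
Anagram = No


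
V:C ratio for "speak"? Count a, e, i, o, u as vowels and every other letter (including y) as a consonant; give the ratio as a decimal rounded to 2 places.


Word: "speak"
Vowels (a,e,i,o,u): 2
Consonants: 3
Ratio = 2/3
= 0.67


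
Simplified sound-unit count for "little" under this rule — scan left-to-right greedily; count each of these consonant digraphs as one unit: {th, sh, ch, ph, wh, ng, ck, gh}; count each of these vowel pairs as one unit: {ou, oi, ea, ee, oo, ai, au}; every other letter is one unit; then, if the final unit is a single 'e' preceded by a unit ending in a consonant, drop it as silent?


Word: "little" (6 letters)
Left-to-right scan:
  1. 'l' (letter)
  2. 'i' (letter)
  3. 't' (letter)
  4. 't' (letter)
  5. 'l' (letter)
  6. 'e' (letter)
Units from scan: 6
Final unit is 'e' after a consonant -> drop as silent (-1)
Sound units = 5 units


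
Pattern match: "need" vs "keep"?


Pattern of "need": [0, 1, 1, 2]
Pattern of "keep": [0, 1, 1, 2]
Patterns match
Same pattern = Yes


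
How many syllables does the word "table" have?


Word: "table"
Syllable breakdown: ta · ble
Counting: 2 parts
= 2 syllables


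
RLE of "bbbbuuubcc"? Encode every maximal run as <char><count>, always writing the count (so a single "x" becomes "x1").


String: "bbbbuuubcc"
Scanning for consecutive runs:
  'b' x 4
  'u' x 3
  'b' x 1
  'c' x 2
RLE = "b4u3b1c2"


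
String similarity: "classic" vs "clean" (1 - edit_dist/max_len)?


Word 1: "classic" (length 7)
Word 2: "clean" (length 5)
One optimal edit sequence:
  1. keep 'c'
  2. keep 'l'
  3. delete 'a'  (+1)
  4. delete 's'  (+1)
  5. substitute 's' -> 'e'  (+1)
  6. substitute 'i' -> 'a'  (+1)
  7. substitute 'c' -> 'n'  (+1)
Edit distance = 5
Max length = max(7, 5) = 7
Similarity = 1 - 5/7
= 0.2857


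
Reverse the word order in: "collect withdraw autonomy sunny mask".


Original: "collect withdraw autonomy sunny mask"
Words (1..n): collect | withdraw | autonomy | sunny | mask
Reversed (n..1): mask | sunny | autonomy | withdraw | collect
Result = "mask sunny autonomy withdraw collect"


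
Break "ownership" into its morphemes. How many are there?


Word: "ownership"
Morphemes: own | -er | -ship
Each morpheme carries meaning
= 3 morphemes


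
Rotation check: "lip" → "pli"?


Word: "lip", Candidate: "pli"
Method: check if candidate is substring of word+word
"liplip" contains "pli"? Yes
Is rotation = Yes


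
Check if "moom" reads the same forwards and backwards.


Word: "moom"
Reversed: "moom"
Forward == Backward? moom == moom
Palindrome = Yes


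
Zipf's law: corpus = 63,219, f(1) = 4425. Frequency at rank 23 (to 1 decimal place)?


Zipf's law: f(r) = f(1) / r
f(1) = 4425
f(23) = 4425 / 23
= 192.4 occurrences


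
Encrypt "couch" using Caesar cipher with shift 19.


Word: "couch"
Shift: 19
Each letter → (letter + shift) mod 26:
  'c' (2) + 19 = 21 → 'v'
  'o' (14) + 19 = 7 → 'h'
  'u' (20) + 19 = 13 → 'n'
  'c' (2) + 19 = 21 → 'v'
  'h' (7) + 19 = 0 → 'a'
Result = "vhnva"


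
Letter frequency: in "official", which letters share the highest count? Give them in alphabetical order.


Word: "official"
Letter counts:
  'a': 1
  'c': 1
  'f': 2
  'i': 2
  'l': 1
  'o': 1
Maximum count = 2
Most frequent = 'f', 'i' (2 times each)


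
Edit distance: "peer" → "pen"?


Word 1: "peer" (length 4)
Word 2: "pen" (length 3)
One optimal edit sequence (insert/delete/substitute each cost 1):
  1. keep 'p'
  2. delete 'e'  (+1)
  3. keep 'e'
  4. substitute 'r' -> 'n'  (+1)
Total edit operations: 2
Edit distance = 2


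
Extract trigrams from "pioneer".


Word: "pioneer" (length 7)
Number of trigrams = 7 - 3 + 1 = 5
  Position 0: "pio"
  Position 1: "ion"
  Position 2: "one"
  Position 3: "nee"
  Position 4: "eer"
Trigrams = "pio", "ion", "one", "nee", "eer"


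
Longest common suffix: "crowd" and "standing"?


Word 1: "crowd"
Word 2: "standing"
Comparing from end:
  Pos -1: 'd' != 'g' (stop)
LCS = "" (length 0)


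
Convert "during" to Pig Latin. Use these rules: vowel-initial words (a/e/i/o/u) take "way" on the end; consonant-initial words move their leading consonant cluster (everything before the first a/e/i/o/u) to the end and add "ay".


Word: "during"
Starts with consonant(s) → move to end, add 'ay'
Consonant cluster: "d"
Pig Latin = "uringday"


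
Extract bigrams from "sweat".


Word: "sweat" (length 5)
Number of bigrams = 5 - 2 + 1 = 4
  Position 0: "sw"
  Position 1: "we"
  Position 2: "ea"
  Position 3: "at"
Bigrams = "sw", "we", "ea", "at"


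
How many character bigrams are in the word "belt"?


Word: "belt" (length 4)
Number of 2-grams = length - 2 + 1 = 4 - 2 + 1
= 3


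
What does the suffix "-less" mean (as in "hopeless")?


Suffix: -less
Example: hopeless (hope + -less)
Meaning = without


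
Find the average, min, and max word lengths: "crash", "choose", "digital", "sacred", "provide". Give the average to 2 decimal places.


Lengths: "crash"=5, "choose"=6, "digital"=7, "sacred"=6, "provide"=7
Sum = 31, Count = 5
Average = 31/5 = 6.20
= avg=6.20, min=5, max=7


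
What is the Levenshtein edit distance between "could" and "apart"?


Word 1: "could" (length 5)
Word 2: "apart" (length 5)
One optimal edit sequence (insert/delete/substitute each cost 1):
  1. substitute 'c' -> 'a'  (+1)
  2. substitute 'o' -> 'p'  (+1)
  3. substitute 'u' -> 'a'  (+1)
  4. substitute 'l' -> 'r'  (+1)
  5. substitute 'd' -> 't'  (+1)
Total edit operations: 5
Edit distance = 5


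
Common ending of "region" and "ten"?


Word 1: "region"
Word 2: "ten"
Comparing from end:
  Pos -1: 'n' == 'n'
  Pos -2: 'o' != 'e' (stop)
LCS = "n" (length 1)


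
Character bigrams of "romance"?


Word: "romance" (length 7)
Number of bigrams = 7 - 2 + 1 = 6
  Position 0: "ro"
  Position 1: "om"
  Position 2: "ma"
  Position 3: "an"
  Position 4: "nc"
  Position 5: "ce"
Bigrams = "ro", "om", "ma", "an", "nc", "ce"


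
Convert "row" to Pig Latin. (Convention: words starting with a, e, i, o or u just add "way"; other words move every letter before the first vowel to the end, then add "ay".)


Word: "row"
Starts with consonant(s) → move to end, add 'ay'
Consonant cluster: "r"
Pig Latin = "owray"


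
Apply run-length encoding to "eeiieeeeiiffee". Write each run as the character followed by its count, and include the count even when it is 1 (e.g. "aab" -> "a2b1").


String: "eeiieeeeiiffee"
Scanning for consecutive runs:
  'e' x 2
  'i' x 2
  'e' x 4
  'i' x 2
  'f' x 2
  'e' x 2
RLE = "e2i2e4i2f2e2"


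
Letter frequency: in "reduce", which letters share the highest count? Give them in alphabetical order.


Word: "reduce"
Letter counts:
  'c': 1
  'd': 1
  'e': 2
  'r': 1
  'u': 1
Maximum count = 2
Most frequent = 'e' (2 times each)


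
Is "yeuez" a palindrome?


Word: "yeuez"
Reversed: "zeuey"
Forward == Backward? yeuez != zeuey
Palindrome = No


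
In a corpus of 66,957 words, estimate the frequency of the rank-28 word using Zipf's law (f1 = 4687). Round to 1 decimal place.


Zipf's law: f(r) = f(1) / r
f(1) = 4687
f(28) = 4687 / 28
= 167.4 occurrences


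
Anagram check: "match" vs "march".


Word 1: "match" → sorted: achmt
Word 2: "march" → sorted: achmr
Same letters? achmt != achmr
Anagram = No


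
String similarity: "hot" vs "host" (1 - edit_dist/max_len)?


Word 1: "hot" (length 3)
Word 2: "host" (length 4)
One optimal edit sequence:
  1. keep 'h'
  2. keep 'o'
  3. insert 's'  (+1)
  4. keep 't'
Edit distance = 1
Max length = max(3, 4) = 4
Similarity = 1 - 1/4
= 0.7500


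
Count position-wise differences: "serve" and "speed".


Comparing character by character (same length = 5):
  Pos 0: 's' vs 's' =
  Pos 1: 'e' vs 'p' !=
  Pos 2: 'r' vs 'e' !=
  Pos 3: 'v' vs 'e' !=
  Pos 4: 'e' vs 'd' !=
Hamming distance = 4


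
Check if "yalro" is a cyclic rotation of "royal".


Word: "royal", Candidate: "yalro"
Method: check if candidate is substring of word+word
"royalroyal" contains "yalro"? Yes
Is rotation = Yes


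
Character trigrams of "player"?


Word: "player" (length 6)
Number of trigrams = 6 - 3 + 1 = 4
  Position 0: "pla"
  Position 1: "lay"
  Position 2: "aye"
  Position 3: "yer"
Trigrams = "pla", "lay", "aye", "yer"


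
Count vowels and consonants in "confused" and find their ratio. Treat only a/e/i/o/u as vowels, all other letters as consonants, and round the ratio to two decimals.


Word: "confused"
Vowels (a,e,i,o,u): 3
Consonants: 5
Ratio = 3/5
= 0.60


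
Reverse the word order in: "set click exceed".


Original: "set click exceed"
Words (1..n): set | click | exceed
Reversed (n..1): exceed | click | set
Result = "exceed click set"


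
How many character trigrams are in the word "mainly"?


Word: "mainly" (length 6)
Number of 3-grams = length - 3 + 1 = 6 - 3 + 1
= 4


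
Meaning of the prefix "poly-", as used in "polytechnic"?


Prefix: poly-
As in: polytechnic -> poly- + technic
Meaning = many


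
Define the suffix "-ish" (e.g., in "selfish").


Suffix: -ish
As in: selfish -> self + -ish
Meaning = somewhat / having the qualities of


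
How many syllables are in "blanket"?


Word: "blanket"
Syllable breakdown: blan / ket
Counting: 2 parts
= 2 syllables


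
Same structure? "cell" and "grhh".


Pattern of "cell": [0, 1, 2, 2]
Pattern of "grhh": [0, 1, 2, 2]
Patterns match
Same pattern = Yes


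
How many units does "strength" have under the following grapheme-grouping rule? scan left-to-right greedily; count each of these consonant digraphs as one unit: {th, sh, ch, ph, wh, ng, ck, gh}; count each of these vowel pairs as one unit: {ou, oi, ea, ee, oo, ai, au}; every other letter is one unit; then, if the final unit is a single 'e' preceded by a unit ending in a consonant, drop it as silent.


Word: "strength" (8 letters)
Left-to-right scan:
  1. 's' (letter)
  2. 't' (letter)
  3. 'r' (letter)
  4. 'e' (letter)
  5. 'ng' (digraph)
  6. 'th' (digraph)
Units from scan: 6
Sound units = 6 units


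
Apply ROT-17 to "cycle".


Word: "cycle"
Shift: 17
Each letter → (letter + shift) mod 26:
  'c' (2) + 17 = 19 → 't'
  'y' (24) + 17 = 15 → 'p'
  'c' (2) + 17 = 19 → 't'
  'l' (11) + 17 = 2 → 'c'
  'e' (4) + 17 = 21 → 'v'
Result = "tptcv"


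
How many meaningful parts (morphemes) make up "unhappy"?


Word: "unhappy"
Morphemes: un- / happy
Each morpheme carries meaning
= 2 morphemes


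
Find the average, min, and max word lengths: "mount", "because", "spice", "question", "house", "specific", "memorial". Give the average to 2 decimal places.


Lengths: "mount"=5, "because"=7, "spice"=5, "question"=8, "house"=5, "specific"=8, "memorial"=8
Sum = 46, Count = 7
Average = 46/7 = 6.57
= avg=6.57, min=5, max=8


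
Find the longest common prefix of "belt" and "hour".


Word 1: "belt"
Word 2: "hour"
Comparing from start:
  Pos 0: 'b' != 'h' (stop)
LCP = "" (length 0)


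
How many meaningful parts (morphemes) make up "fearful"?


Word: "fearful"
Morphemes: fear / -ful
Each morpheme carries meaning
= 2 morphemes


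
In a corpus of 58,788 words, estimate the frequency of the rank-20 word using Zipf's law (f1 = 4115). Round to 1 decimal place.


Zipf's law: f(r) = f(1) / r
f(1) = 4115
f(20) = 4115 / 20
= 205.8 occurrences


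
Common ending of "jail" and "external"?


Word 1: "jail"
Word 2: "external"
Comparing from end:
  Pos -1: 'l' == 'l'
  Pos -2: 'i' != 'a' (stop)
LCS = "l" (length 1)


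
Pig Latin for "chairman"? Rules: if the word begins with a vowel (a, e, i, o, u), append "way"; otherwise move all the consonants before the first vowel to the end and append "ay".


Word: "chairman"
Starts with consonant(s) → move to end, add 'ay'
Consonant cluster: "ch"
Pig Latin = "airmanchay"


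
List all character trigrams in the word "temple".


Word: "temple" (length 6)
Number of trigrams = 6 - 3 + 1 = 4
  Position 0: "tem"
  Position 1: "emp"
  Position 2: "mpl"
  Position 3: "ple"
Trigrams = "tem", "emp", "mpl", "ple"


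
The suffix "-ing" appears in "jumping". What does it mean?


Suffix: -ing
Example: jumping (jump + -ing)
Meaning = present participle


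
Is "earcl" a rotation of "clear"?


Word: "clear", Candidate: "earcl"
Method: check if candidate is substring of word+word
"clearclear" contains "earcl"? Yes
Is rotation = Yes


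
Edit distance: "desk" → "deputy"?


Word 1: "desk" (length 4)
Word 2: "deputy" (length 6)
One optimal edit sequence (insert/delete/substitute each cost 1):
  1. keep 'd'
  2. keep 'e'
  3. insert 'p'  (+1)
  4. insert 'u'  (+1)
  5. substitute 's' -> 't'  (+1)
  6. substitute 'k' -> 'y'  (+1)
Total edit operations: 4
Edit distance = 4


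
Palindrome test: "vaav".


Word: "vaav"
Reversed: "vaav"
Forward == Backward? vaav == vaav
Palindrome = Yes


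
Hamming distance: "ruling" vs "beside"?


Comparing character by character (same length = 6):
  Pos 0: 'r' vs 'b' !=
  Pos 1: 'u' vs 'e' !=
  Pos 2: 'l' vs 's' !=
  Pos 3: 'i' vs 'i' =
  Pos 4: 'n' vs 'd' !=
  Pos 5: 'g' vs 'e' !=
Hamming distance = 5


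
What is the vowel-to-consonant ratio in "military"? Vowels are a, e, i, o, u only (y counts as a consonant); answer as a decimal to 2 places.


Word: "military"
Vowels (a,e,i,o,u): 3
Consonants: 5
Ratio = 3/5
= 0.60


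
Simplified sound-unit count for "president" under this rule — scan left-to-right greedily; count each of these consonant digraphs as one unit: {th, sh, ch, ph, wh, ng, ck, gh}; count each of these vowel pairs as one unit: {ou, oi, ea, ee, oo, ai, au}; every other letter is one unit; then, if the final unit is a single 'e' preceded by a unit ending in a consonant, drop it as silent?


Word: "president" (9 letters)
Left-to-right scan:
  [1] 'p' (letter)
  [2] 'r' (letter)
  [3] 'e' (letter)
  [4] 's' (letter)
  [5] 'i' (letter)
  [6] 'd' (letter)
  [7] 'e' (letter)
  [8] 'n' (letter)
  [9] 't' (letter)
Units from scan: 9
Sound units = 9 units


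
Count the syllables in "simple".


Word: "simple"
Syllable breakdown: sim / ple
Counting: 2 parts
= 2 syllables


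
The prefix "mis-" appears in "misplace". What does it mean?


Prefix: mis-
Example: misplace = mis- + place
Meaning = wrongly


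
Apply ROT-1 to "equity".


Word: "equity"
Shift: 1
Each letter → (letter + shift) mod 26:
  'e' (4) + 1 = 5 → 'f'
  'q' (16) + 1 = 17 → 'r'
  'u' (20) + 1 = 21 → 'v'
  'i' (8) + 1 = 9 → 'j'
  't' (19) + 1 = 20 → 'u'
  'y' (24) + 1 = 25 → 'z'
Result = "frvjuz"


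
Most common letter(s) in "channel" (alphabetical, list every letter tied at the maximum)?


Word: "channel"
Letter counts:
  'a': 1
  'c': 1
  'e': 1
  'h': 1
  'l': 1
  'n': 2
Maximum count = 2
Most frequent = 'n' (2 times each)


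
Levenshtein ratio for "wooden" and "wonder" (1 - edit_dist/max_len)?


Word 1: "wooden" (length 6)
Word 2: "wonder" (length 6)
One optimal edit sequence:
  1. keep 'w'
  2. keep 'o'
  3. substitute 'o' -> 'n'  (+1)
  4. keep 'd'
  5. keep 'e'
  6. substitute 'n' -> 'r'  (+1)
Edit distance = 2
Max length = max(6, 6) = 6
Similarity = 1 - 2/6
= 0.6667


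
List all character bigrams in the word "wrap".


Word: "wrap" (length 4)
Number of bigrams = 4 - 2 + 1 = 3
  Position 0: "wr"
  Position 1: "ra"
  Position 2: "ap"
Bigrams = "wr", "ra", "ap"


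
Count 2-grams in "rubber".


Word: "rubber" (length 6)
Number of 2-grams = length - 2 + 1 = 6 - 2 + 1
= 5


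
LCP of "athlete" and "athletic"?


Word 1: "athlete"
Word 2: "athletic"
Comparing from start:
  Pos 0: 'a' == 'a'
  Pos 1: 't' == 't'
  Pos 2: 'h' == 'h'
  Pos 3: 'l' == 'l'
  Pos 4: 'e' == 'e'
  Pos 5: 't' == 't'
  Pos 6: 'e' != 'i' (stop)
LCP = "athlet" (length 6)


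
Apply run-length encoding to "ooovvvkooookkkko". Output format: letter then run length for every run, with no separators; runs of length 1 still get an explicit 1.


String: "ooovvvkooookkkko"
Scanning for consecutive runs:
  'o' x 3
  'v' x 3
  'k' x 1
  'o' x 4
  'k' x 4
  'o' x 1
RLE = "o3v3k1o4k4o1"


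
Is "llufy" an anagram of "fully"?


Word 1: "fully" → sorted: flluy
Word 2: "llufy" → sorted: flluy
Same letters? flluy == flluy
Anagram = Yes


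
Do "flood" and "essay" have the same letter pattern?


Pattern of "flood": [0, 1, 2, 2, 3]
Pattern of "essay": [0, 1, 1, 2, 3]
Patterns do not match
Same pattern = No


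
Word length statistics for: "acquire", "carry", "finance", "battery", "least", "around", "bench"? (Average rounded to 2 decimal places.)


Lengths: "acquire"=7, "carry"=5, "finance"=7, "battery"=7, "least"=5, "around"=6, "bench"=5
Sum = 42, Count = 7
Average = 42/7 = 6.00
= avg=6.00, min=5, max=7


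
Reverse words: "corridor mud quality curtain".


Original: "corridor mud quality curtain"
Words (1..n): corridor | mud | quality | curtain
Reversed (n..1): curtain | quality | mud | corridor
Result = "curtain quality mud corridor"


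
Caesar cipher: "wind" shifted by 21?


Word: "wind"
Shift: 21
Each letter → (letter + shift) mod 26:
  'w' (22) + 21 = 17 → 'r'
  'i' (8) + 21 = 3 → 'd'
  'n' (13) + 21 = 8 → 'i'
  'd' (3) + 21 = 24 → 'y'
Result = "rdiy"


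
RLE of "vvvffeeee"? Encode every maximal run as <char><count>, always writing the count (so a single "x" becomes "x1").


String: "vvvffeeee"
Scanning for consecutive runs:
  'v' x 3
  'f' x 2
  'e' x 4
RLE = "v3f2e4"


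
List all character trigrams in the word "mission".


Word: "mission" (length 7)
Number of trigrams = 7 - 3 + 1 = 5
  Position 0: "mis"
  Position 1: "iss"
  Position 2: "ssi"
  Position 3: "sio"
  Position 4: "ion"
Trigrams = "mis", "iss", "ssi", "sio", "ion"


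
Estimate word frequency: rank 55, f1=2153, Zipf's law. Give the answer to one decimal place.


Zipf's law: f(r) = f(1) / r
f(1) = 2153
f(55) = 2153 / 55
= 39.1 occurrences


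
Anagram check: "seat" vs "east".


Word 1: "seat" → sorted: aest
Word 2: "east" → sorted: aest
Same letters? aest == aest
Anagram = Yes


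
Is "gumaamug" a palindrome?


Word: "gumaamug"
Reversed: "gumaamug"
Forward == Backward? gumaamug == gumaamug
Palindrome = Yes


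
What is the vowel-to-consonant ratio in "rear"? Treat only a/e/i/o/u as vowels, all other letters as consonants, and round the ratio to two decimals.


Word: "rear"
Vowels (a,e,i,o,u): 2
Consonants: 2
Ratio = 2/2
= 1.00


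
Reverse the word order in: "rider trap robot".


Original: "rider trap robot"
Words (1..n): rider | trap | robot
Reversed (n..1): robot | trap | rider
Result = "robot trap rider"


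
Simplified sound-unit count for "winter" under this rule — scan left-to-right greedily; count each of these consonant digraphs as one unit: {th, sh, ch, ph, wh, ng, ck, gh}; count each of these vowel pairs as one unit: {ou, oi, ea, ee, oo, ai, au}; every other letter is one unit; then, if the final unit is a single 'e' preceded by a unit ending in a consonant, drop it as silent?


Word: "winter" (6 letters)
Left-to-right scan:
  (1) 'w' (letter)
  (2) 'i' (letter)
  (3) 'n' (letter)
  (4) 't' (letter)
  (5) 'e' (letter)
  (6) 'r' (letter)
Units from scan: 6
Sound units = 6 units


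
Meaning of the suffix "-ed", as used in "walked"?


Suffix: -ed
As in: walked -> walk + -ed
Meaning = past tense


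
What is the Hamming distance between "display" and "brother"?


Comparing character by character (same length = 7):
  Pos 0: 'd' vs 'b' !=
  Pos 1: 'i' vs 'r' !=
  Pos 2: 's' vs 'o' !=
  Pos 3: 'p' vs 't' !=
  Pos 4: 'l' vs 'h' !=
  Pos 5: 'a' vs 'e' !=
  Pos 6: 'y' vs 'r' !=
Hamming distance = 7


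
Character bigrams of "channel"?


Word: "channel" (length 7)
Number of bigrams = 7 - 2 + 1 = 6
  Position 0: "ch"
  Position 1: "ha"
  Position 2: "an"
  Position 3: "nn"
  Position 4: "ne"
  Position 5: "el"
Bigrams = "ch", "ha", "an", "nn", "ne", "el"


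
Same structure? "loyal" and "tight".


Pattern of "loyal": [0, 1, 2, 3, 0]
Pattern of "tight": [0, 1, 2, 3, 0]
Patterns match
Same pattern = Yes


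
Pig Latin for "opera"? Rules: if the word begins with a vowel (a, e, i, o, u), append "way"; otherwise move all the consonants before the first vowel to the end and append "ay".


Word: "opera"
Starts with vowel → add 'way'
Pig Latin = "operaway"


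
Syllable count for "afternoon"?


Word: "afternoon"
Syllable breakdown: af-ter-noon
Counting: 3 parts
= 3 syllables


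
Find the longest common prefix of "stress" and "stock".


Word 1: "stress"
Word 2: "stock"
Comparing from start:
  Pos 0: 's' == 's'
  Pos 1: 't' == 't'
  Pos 2: 'r' != 'o' (stop)
LCP = "st" (length 2)


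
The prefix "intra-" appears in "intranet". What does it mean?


Prefix: intra-
Example: intranet = intra- + net
Meaning = within


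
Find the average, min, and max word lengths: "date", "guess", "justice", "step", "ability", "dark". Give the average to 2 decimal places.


Lengths: "date"=4, "guess"=5, "justice"=7, "step"=4, "ability"=7, "dark"=4
Sum = 31, Count = 6
Average = 31/6 = 5.17
= avg=5.17, min=4, max=7


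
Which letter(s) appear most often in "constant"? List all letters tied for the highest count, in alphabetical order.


Word: "constant"
Letter counts:
  'a': 1
  'c': 1
  'n': 2
  'o': 1
  's': 1
  't': 2
Maximum count = 2
Most frequent = 'n', 't' (2 times each)


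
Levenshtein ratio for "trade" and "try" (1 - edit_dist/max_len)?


Word 1: "trade" (length 5)
Word 2: "try" (length 3)
One optimal edit sequence:
  1. keep 't'
  2. keep 'r'
  3. delete 'a'  (+1)
  4. delete 'd'  (+1)
  5. substitute 'e' -> 'y'  (+1)
Edit distance = 3
Max length = max(5, 3) = 5
Similarity = 1 - 3/5
= 0.4000


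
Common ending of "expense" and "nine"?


Word 1: "expense"
Word 2: "nine"
Comparing from end:
  Pos -1: 'e' == 'e'
  Pos -2: 's' != 'n' (stop)
LCS = "e" (length 1)


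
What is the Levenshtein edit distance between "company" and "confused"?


Word 1: "company" (length 7)
Word 2: "confused" (length 8)
One optimal edit sequence (insert/delete/substitute each cost 1):
  1. keep 'c'
  2. keep 'o'
  3. insert 'n'  (+1)
  4. substitute 'm' -> 'f'  (+1)
  5. substitute 'p' -> 'u'  (+1)
  6. substitute 'a' -> 's'  (+1)
  7. substitute 'n' -> 'e'  (+1)
  8. substitute 'y' -> 'd'  (+1)
Total edit operations: 6
Edit distance = 6


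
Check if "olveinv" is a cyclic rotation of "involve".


Word: "involve", Candidate: "olveinv"
Method: check if candidate is substring of word+word
"involveinvolve" contains "olveinv"? Yes
Is rotation = Yes


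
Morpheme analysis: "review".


Word: "review"
Morphemes: re- / view
Each morpheme carries meaning
= 2 morphemes


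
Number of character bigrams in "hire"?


Word: "hire" (length 4)
Number of 2-grams = length - 2 + 1 = 4 - 2 + 1
= 3


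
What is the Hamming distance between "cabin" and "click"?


Comparing character by character (same length = 5):
  Pos 0: 'c' vs 'c' =
  Pos 1: 'a' vs 'l' !=
  Pos 2: 'b' vs 'i' !=
  Pos 3: 'i' vs 'c' !=
  Pos 4: 'n' vs 'k' !=
Hamming distance = 4


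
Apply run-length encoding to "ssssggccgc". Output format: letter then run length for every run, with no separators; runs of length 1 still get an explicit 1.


String: "ssssggccgc"
Scanning for consecutive runs:
  's' x 4
  'g' x 2
  'c' x 2
  'g' x 1
  'c' x 1
RLE = "s4g2c2g1c1"


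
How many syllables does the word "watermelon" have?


Word: "watermelon"
Syllable breakdown: wa · ter · mel · on
Counting: 4 parts
= 4 syllables


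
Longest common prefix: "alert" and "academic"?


Word 1: "alert"
Word 2: "academic"
Comparing from start:
  Pos 0: 'a' == 'a'
  Pos 1: 'l' != 'c' (stop)
LCP = "a" (length 1)


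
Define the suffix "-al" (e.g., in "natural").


Suffix: -al
Example: natural = nature + -al, with a spelling change
Meaning = relating to


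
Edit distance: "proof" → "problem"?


Word 1: "proof" (length 5)
Word 2: "problem" (length 7)
One optimal edit sequence (insert/delete/substitute each cost 1):
  1. keep 'p'
  2. keep 'r'
  3. keep 'o'
  4. insert 'b'  (+1)
  5. insert 'l'  (+1)
  6. substitute 'o' -> 'e'  (+1)
  7. substitute 'f' -> 'm'  (+1)
Total edit operations: 4
Edit distance = 4


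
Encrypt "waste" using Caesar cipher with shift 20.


Word: "waste"
Shift: 20
Each letter → (letter + shift) mod 26:
  'w' (22) + 20 = 16 → 'q'
  'a' (0) + 20 = 20 → 'u'
  's' (18) + 20 = 12 → 'm'
  't' (19) + 20 = 13 → 'n'
  'e' (4) + 20 = 24 → 'y'
Result = "qumny"


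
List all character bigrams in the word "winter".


Word: "winter" (length 6)
Number of bigrams = 6 - 2 + 1 = 5
  Position 0: "wi"
  Position 1: "in"
  Position 2: "nt"
  Position 3: "te"
  Position 4: "er"
Bigrams = "wi", "in", "nt", "te", "er"


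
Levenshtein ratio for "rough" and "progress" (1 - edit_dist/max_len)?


Word 1: "rough" (length 5)
Word 2: "progress" (length 8)
One optimal edit sequence:
  1. insert 'p'  (+1)
  2. keep 'r'
  3. keep 'o'
  4. insert 'g'  (+1)
  5. insert 'r'  (+1)
  6. substitute 'u' -> 'e'  (+1)
  7. substitute 'g' -> 's'  (+1)
  8. substitute 'h' -> 's'  (+1)
Edit distance = 6
Max length = max(5, 8) = 8
Similarity = 1 - 6/8
= 0.2500


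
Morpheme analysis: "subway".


Word: "subway"
Morphemes: sub- | way
Each morpheme carries meaning
= 2 morphemes


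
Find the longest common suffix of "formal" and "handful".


Word 1: "formal"
Word 2: "handful"
Comparing from end:
  Pos -1: 'l' == 'l'
  Pos -2: 'a' != 'u' (stop)
LCS = "l" (length 1)


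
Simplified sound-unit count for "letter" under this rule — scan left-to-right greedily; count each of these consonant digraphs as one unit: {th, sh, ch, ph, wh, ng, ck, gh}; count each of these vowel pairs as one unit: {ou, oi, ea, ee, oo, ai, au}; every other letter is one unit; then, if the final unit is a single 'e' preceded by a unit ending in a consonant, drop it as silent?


Word: "letter" (6 letters)
Left-to-right scan:
  (1) 'l' (letter)
  (2) 'e' (letter)
  (3) 't' (letter)
  (4) 't' (letter)
  (5) 'e' (letter)
  (6) 'r' (letter)
Units from scan: 6
Sound units = 6 units


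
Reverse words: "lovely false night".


Original: "lovely false night"
Words (1..n): lovely | false | night
Reversed (n..1): night | false | lovely
Result = "night false lovely"


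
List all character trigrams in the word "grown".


Word: "grown" (length 5)
Number of trigrams = 5 - 3 + 1 = 3
  Position 0: "gro"
  Position 1: "row"
  Position 2: "own"
Trigrams = "gro", "row", "own"


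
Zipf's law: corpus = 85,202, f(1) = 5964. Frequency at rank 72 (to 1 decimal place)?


Zipf's law: f(r) = f(1) / r
f(1) = 5964
f(72) = 5964 / 72
= 82.8 occurrences


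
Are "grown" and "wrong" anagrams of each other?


Word 1: "grown" → sorted: gnorw
Word 2: "wrong" → sorted: gnorw
Same letters? gnorw == gnorw
Anagram = Yes


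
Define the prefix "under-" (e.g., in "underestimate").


Prefix: under-
Example: underestimate = under- + estimate
Meaning = insufficient


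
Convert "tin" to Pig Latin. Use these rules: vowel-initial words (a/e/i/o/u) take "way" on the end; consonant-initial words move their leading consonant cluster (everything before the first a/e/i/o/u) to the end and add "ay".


Word: "tin"
Starts with consonant(s) → move to end, add 'ay'
Consonant cluster: "t"
Pig Latin = "intay"


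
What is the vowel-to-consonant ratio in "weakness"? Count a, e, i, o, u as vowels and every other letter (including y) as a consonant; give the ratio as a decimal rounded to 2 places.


Word: "weakness"
Vowels (a,e,i,o,u): 3
Consonants: 5
Ratio = 3/5
= 0.60


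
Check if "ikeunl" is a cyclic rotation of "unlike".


Word: "unlike", Candidate: "ikeunl"
Method: check if candidate is substring of word+word
"unlikeunlike" contains "ikeunl"? Yes
Is rotation = Yes


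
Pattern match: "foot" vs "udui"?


Pattern of "foot": [0, 1, 1, 2]
Pattern of "udui": [0, 1, 0, 2]
Patterns do not match
Same pattern = No


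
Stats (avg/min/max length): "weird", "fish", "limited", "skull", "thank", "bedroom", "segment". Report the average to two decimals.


Lengths: "weird"=5, "fish"=4, "limited"=7, "skull"=5, "thank"=5, "bedroom"=7, "segment"=7
Sum = 40, Count = 7
Average = 40/7 = 5.71
= avg=5.71, min=4, max=7


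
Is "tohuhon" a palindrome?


Word: "tohuhon"
Reversed: "nohuhot"
Forward == Backward? tohuhon != nohuhot
Palindrome = No


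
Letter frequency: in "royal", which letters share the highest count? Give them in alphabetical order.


Word: "royal"
Letter counts:
  'a': 1
  'l': 1
  'o': 1
  'r': 1
  'y': 1
Maximum count = 1
Most frequent = 'a', 'l', 'o', 'r', 'y' (1 time each)


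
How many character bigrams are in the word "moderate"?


Word: "moderate" (length 8)
Number of 2-grams = length - 2 + 1 = 8 - 2 + 1
= 7


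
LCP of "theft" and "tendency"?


Word 1: "theft"
Word 2: "tendency"
Comparing from start:
  Pos 0: 't' == 't'
  Pos 1: 'h' != 'e' (stop)
LCP = "t" (length 1)


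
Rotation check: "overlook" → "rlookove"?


Word: "overlook", Candidate: "rlookove"
Method: check if candidate is substring of word+word
"overlookoverlook" contains "rlookove"? Yes
Is rotation = Yes


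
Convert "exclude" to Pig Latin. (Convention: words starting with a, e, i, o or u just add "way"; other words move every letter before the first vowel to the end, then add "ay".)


Word: "exclude"
Starts with vowel → add 'way'
Pig Latin = "excludeway"


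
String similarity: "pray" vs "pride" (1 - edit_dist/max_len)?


Word 1: "pray" (length 4)
Word 2: "pride" (length 5)
One optimal edit sequence:
  1. keep 'p'
  2. keep 'r'
  3. insert 'i'  (+1)
  4. substitute 'a' -> 'd'  (+1)
  5. substitute 'y' -> 'e'  (+1)
Edit distance = 3
Max length = max(4, 5) = 5
Similarity = 1 - 3/5
= 0.4000
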